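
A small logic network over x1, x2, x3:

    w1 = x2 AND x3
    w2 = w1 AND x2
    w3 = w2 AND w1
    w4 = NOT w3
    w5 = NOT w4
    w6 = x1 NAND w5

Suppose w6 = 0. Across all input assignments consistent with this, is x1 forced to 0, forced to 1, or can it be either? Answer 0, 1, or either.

1

w6 = x1 NAND w5 must be 0, so both x1 = 1 and w5 = 1.
w5 = NOT w4 must be 1, so w4 = 0.
w4 = NOT w3 must be 0, so w3 = 1.
Every assignment with w6 = 0 has x1 = 1; there are 1 such assignment(s).
  x1=1, x2=1, x3=1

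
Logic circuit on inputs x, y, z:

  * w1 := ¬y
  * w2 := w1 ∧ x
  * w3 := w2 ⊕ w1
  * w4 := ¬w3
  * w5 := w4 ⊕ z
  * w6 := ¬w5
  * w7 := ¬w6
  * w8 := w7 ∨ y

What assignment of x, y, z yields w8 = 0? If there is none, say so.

w8 = w7 ∨ y must be 0, so both w7 = 0 and y = 0.
w7 = ¬w6 must be 0, so w6 = 1.
w6 = ¬w5 must be 1, so w5 = 0.
Check with x=1, y=0, z=1:
w1 = ¬y = ¬0 = 1
w2 = w1 ∧ x = 1 ∧ 1 = 1
w3 = w2 ⊕ w1 = 1 ⊕ 1 = 0
w4 = ¬w3 = ¬0 = 1
w5 = w4 ⊕ z = 1 ⊕ 1 = 0
w6 = ¬w5 = ¬0 = 1
w7 = ¬w6 = ¬1 = 0
w8 = w7 ∨ y = 0 ∨ 0 = 0
So w8 = 0 as required.

x=1, y=0, z=1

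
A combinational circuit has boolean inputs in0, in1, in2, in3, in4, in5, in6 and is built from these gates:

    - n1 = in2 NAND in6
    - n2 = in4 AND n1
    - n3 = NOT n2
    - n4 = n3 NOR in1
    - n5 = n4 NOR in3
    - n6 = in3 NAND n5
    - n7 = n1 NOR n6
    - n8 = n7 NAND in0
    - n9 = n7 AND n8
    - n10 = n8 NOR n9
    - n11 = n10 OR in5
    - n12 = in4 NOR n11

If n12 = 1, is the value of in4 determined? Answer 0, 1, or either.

0

n12 = in4 NOR n11 must be 1, so both in4 = 0 and n11 = 0.
n11 = n10 OR in5 must be 0, so both n10 = 0 and in5 = 0.
Every assignment with n12 = 1 has in4 = 0; there are 32 such assignment(s).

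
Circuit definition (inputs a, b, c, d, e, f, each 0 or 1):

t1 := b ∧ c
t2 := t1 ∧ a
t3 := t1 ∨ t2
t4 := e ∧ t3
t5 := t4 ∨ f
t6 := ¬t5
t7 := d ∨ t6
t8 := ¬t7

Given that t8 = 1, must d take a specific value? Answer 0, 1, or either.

t8 = ¬t7 must be 1, so t7 = 0.
t7 = d ∨ t6 must be 0, so both d = 0 and t6 = 0.
t6 = ¬t5 must be 0, so t5 = 1.
Every assignment with t8 = 1 has d = 0; there are 18 such assignment(s).

0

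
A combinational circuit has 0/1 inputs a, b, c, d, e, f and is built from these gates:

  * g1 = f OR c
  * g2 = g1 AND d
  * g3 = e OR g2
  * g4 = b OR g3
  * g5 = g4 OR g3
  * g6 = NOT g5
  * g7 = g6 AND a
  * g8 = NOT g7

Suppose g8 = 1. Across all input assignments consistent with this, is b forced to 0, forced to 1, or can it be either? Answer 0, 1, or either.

either

Both values of b occur among assignments with g8 = 1:
  b=0: a=0, b=0, c=0, d=0, e=0, f=0
  b=1: a=0, b=1, c=0, d=0, e=0, f=0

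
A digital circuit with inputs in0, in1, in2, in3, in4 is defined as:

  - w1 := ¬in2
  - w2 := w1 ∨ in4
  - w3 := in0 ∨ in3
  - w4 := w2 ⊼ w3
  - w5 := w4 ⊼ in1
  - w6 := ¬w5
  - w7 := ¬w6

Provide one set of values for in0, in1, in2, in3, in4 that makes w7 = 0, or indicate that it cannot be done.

Check with in0=0 in1=1 in2=0 in3=0 in4=0:
w1 = ¬in2 = ¬0 = 1
w2 = w1 ∨ in4 = 1 ∨ 0 = 1
w3 = in0 ∨ in3 = 0 ∨ 0 = 0
w4 = w2 ⊼ w3 = 1 ⊼ 0 = 1
w5 = w4 ⊼ in1 = 1 ⊼ 1 = 0
w6 = ¬w5 = ¬0 = 1
w7 = ¬w6 = ¬1 = 0
So w7 = 0 as required.

in0=0 in1=1 in2=0 in3=0 in4=0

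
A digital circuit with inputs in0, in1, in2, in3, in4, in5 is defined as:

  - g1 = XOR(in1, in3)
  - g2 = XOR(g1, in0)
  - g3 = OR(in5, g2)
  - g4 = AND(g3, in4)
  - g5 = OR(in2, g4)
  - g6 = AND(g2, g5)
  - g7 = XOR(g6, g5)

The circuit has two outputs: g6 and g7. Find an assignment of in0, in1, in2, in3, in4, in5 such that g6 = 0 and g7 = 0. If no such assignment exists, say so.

Check with in0=1, in1=0, in2=0, in3=1, in4=1, in5=0:
g1 = XOR(in1, in3) = XOR(0, 1) = 1
g2 = XOR(g1, in0) = XOR(1, 1) = 0
g3 = OR(in5, g2) = OR(0, 0) = 0
g4 = AND(g3, in4) = AND(0, 1) = 0
g5 = OR(in2, g4) = OR(0, 0) = 0
g6 = AND(g2, g5) = AND(0, 0) = 0
g7 = XOR(g6, g5) = XOR(0, 0) = 0
So g6 = 0 and g7 = 0.

in0=1, in1=0, in2=0, in3=1, in4=1, in5=0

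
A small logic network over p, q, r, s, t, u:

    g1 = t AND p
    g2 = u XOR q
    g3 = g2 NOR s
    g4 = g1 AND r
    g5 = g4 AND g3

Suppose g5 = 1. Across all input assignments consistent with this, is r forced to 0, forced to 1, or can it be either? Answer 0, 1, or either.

g5 = g4 AND g3 must be 1, so both g4 = 1 and g3 = 1.
g4 = g1 AND r must be 1, so both g1 = 1 and r = 1.
Every assignment with g5 = 1 has r = 1; there are 2 such assignment(s).
  p=1, q=0, r=1, s=0, t=1, u=0
  p=1, q=1, r=1, s=0, t=1, u=1

1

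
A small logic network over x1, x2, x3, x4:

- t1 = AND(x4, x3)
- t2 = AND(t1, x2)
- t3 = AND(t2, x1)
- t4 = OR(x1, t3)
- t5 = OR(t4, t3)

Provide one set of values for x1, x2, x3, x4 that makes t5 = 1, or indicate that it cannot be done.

t5 = OR(t4, t3) must be 1, so at least one of t4, t3 is 1.
Check with x1=1, x2=0, x3=1, x4=0:
t1 = AND(x4, x3) = AND(0, 1) = 0
t2 = AND(t1, x2) = AND(0, 0) = 0
t3 = AND(t2, x1) = AND(0, 1) = 0
t4 = OR(x1, t3) = OR(1, 0) = 1
t5 = OR(t4, t3) = OR(1, 0) = 1
So t5 = 1 as required.

x1=1, x2=0, x3=1, x4=0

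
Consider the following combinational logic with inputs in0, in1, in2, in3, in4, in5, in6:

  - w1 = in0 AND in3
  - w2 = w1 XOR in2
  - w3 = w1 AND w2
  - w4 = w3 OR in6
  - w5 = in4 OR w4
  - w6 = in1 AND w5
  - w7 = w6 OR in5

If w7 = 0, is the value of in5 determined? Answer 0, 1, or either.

0

w7 = w6 OR in5 must be 0, so both w6 = 0 and in5 = 0.
w6 = in1 AND w5 must be 0, so at least one of in1, w5 is 0.
Every assignment with w7 = 0 has in5 = 0; there are 39 such assignment(s).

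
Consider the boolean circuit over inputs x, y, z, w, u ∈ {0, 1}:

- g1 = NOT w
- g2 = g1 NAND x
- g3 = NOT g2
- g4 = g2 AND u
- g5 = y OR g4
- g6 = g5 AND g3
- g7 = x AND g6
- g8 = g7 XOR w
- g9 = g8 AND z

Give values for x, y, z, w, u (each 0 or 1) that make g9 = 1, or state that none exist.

x=0, y=1, z=1, w=1, u=0

g9 = g8 AND z must be 1, so both g8 = 1 and z = 1.
Check with x=0, y=1, z=1, w=1, u=0:
g1 = NOT w = NOT 1 = 0
g2 = g1 NAND x = 0 NAND 0 = 1
g3 = NOT g2 = NOT 1 = 0
g4 = g2 AND u = 1 AND 0 = 0
g5 = y OR g4 = 1 OR 0 = 1
g6 = g5 AND g3 = 1 AND 0 = 0
g7 = x AND g6 = 0 AND 0 = 0
g8 = g7 XOR w = 0 XOR 1 = 1
g9 = g8 AND z = 1 AND 1 = 1
So g9 = 1 as required.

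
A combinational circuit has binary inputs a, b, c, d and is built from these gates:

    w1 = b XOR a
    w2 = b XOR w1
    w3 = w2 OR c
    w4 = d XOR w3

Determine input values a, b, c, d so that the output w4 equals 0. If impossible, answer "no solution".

a=0 b=1 c=1 d=1

w4 = d XOR w3 must be 0, so d and w3 are equal.
Check with a=0 b=1 c=1 d=1:
w1 = b XOR a = 1 XOR 0 = 1
w2 = b XOR w1 = 1 XOR 1 = 0
w3 = w2 OR c = 0 OR 1 = 1
w4 = d XOR w3 = 1 XOR 1 = 0
So w4 = 0 as required.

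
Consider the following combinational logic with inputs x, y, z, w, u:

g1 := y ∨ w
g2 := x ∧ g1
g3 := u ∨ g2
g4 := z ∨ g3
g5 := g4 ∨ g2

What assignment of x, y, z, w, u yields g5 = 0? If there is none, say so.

g5 = g4 ∨ g2 must be 0, so both g4 = 0 and g2 = 0.
g4 = z ∨ g3 must be 0, so both z = 0 and g3 = 0.
Check with x=0 y=1 z=0 w=1 u=0:
g1 = y ∨ w = 1 ∨ 1 = 1
g2 = x ∧ g1 = 0 ∧ 1 = 0
g3 = u ∨ g2 = 0 ∨ 0 = 0
g4 = z ∨ g3 = 0 ∨ 0 = 0
g5 = g4 ∨ g2 = 0 ∨ 0 = 0
So g5 = 0 as required.

x=0 y=1 z=0 w=1 u=0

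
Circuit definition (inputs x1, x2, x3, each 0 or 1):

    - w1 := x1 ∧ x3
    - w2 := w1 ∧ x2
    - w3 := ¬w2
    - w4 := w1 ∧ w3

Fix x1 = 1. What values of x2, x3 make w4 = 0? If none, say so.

w4 = w1 ∧ w3 must be 0, so at least one of w1, w3 is 0.
Check with x1 = 1 and x2=0, x3=0:
w1 = x1 ∧ x3 = 1 ∧ 0 = 0
w2 = w1 ∧ x2 = 0 ∧ 0 = 0
w3 = ¬w2 = ¬0 = 1
w4 = w1 ∧ w3 = 0 ∧ 1 = 0
So w4 = 0.

x2=0, x3=0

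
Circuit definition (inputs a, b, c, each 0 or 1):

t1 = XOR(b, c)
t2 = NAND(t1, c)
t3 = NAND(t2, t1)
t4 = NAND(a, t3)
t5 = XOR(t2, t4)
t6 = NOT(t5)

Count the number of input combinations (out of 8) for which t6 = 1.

5

t6 = NOT(t5) must be 1, so t5 = 0.
t5 = XOR(t2, t4) must be 0, so t2 and t4 are equal.
Enumerating the 8 input combinations, 5 give t6 = 1 and 3 give t6 = 0.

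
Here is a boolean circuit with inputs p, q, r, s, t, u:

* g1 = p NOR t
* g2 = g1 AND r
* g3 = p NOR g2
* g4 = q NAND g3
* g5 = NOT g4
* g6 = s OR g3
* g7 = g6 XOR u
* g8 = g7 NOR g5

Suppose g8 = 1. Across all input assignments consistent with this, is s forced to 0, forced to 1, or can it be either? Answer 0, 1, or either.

either

Both values of s occur among assignments with g8 = 1:
  s=0: p=0, q=0, r=0, s=0, t=0, u=1
  s=1: p=0, q=0, r=0, s=1, t=0, u=1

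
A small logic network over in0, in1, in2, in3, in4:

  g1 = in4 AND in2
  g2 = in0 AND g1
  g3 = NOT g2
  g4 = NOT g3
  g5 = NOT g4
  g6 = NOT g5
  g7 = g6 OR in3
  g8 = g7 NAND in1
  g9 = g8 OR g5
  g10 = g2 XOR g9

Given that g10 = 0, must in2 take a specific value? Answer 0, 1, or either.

1

g10 = g2 XOR g9 must be 0, so g2 and g9 are equal.
Every assignment with g10 = 0 has in2 = 1; there are 2 such assignment(s).
  in0=1, in1=0, in2=1, in3=0, in4=1
  in0=1, in1=0, in2=1, in3=1, in4=1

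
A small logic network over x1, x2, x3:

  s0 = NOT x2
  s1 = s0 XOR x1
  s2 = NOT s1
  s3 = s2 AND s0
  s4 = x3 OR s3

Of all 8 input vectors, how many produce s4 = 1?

s4 = x3 OR s3 must be 1, so at least one of x3, s3 is 1.
Satisfying assignments:
  x1=0, x2=0, x3=1
  x1=0, x2=1, x3=1
  x1=1, x2=0, x3=0
  x1=1, x2=0, x3=1
  x1=1, x2=1, x3=1

5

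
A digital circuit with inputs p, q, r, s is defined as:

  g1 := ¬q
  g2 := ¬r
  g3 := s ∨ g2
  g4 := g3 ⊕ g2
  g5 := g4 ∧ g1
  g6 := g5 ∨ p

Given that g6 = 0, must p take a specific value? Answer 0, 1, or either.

0

g6 = g5 ∨ p must be 0, so both g5 = 0 and p = 0.
g5 = g4 ∧ g1 must be 0, so at least one of g4, g1 is 0.
Every assignment with g6 = 0 has p = 0; there are 7 such assignment(s).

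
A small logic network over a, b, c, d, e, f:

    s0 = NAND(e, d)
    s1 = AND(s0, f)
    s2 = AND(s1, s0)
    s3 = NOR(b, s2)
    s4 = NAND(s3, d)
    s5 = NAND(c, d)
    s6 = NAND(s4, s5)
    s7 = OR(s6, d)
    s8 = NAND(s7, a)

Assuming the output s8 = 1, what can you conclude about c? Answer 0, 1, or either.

either

Both values of c occur among assignments with s8 = 1:
  c=0: a=0, b=0, c=0, d=0, e=0, f=0
  c=1: a=0, b=0, c=1, d=0, e=0, f=0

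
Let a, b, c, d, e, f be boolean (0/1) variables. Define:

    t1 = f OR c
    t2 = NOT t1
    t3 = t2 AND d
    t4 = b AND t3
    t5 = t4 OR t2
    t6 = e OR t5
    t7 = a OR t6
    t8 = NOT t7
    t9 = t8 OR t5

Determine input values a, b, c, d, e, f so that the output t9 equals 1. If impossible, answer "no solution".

t9 = t8 OR t5 must be 1, so at least one of t8, t5 is 1.
Check with a=0, b=1, c=1, d=0, e=0, f=0:
t1 = f OR c = 0 OR 1 = 1
t2 = NOT t1 = NOT 1 = 0
t3 = t2 AND d = 0 AND 0 = 0
t4 = b AND t3 = 1 AND 0 = 0
t5 = t4 OR t2 = 0 OR 0 = 0
t6 = e OR t5 = 0 OR 0 = 0
t7 = a OR t6 = 0 OR 0 = 0
t8 = NOT t7 = NOT 0 = 1
t9 = t8 OR t5 = 1 OR 0 = 1
So t9 = 1 as required.

a=0, b=1, c=1, d=0, e=0, f=0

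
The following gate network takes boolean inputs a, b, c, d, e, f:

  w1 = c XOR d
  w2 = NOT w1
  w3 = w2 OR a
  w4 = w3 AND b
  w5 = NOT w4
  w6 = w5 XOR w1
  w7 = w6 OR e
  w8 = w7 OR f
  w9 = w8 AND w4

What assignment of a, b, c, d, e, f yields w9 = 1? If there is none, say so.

a=0 b=1 c=0 d=0 e=0 f=1

w9 = w8 AND w4 must be 1, so both w8 = 1 and w4 = 1.
Check with a=0 b=1 c=0 d=0 e=0 f=1:
w1 = c XOR d = 0 XOR 0 = 0
w2 = NOT w1 = NOT 0 = 1
w3 = w2 OR a = 1 OR 0 = 1
w4 = w3 AND b = 1 AND 1 = 1
w5 = NOT w4 = NOT 1 = 0
w6 = w5 XOR w1 = 0 XOR 0 = 0
w7 = w6 OR e = 0 OR 0 = 0
w8 = w7 OR f = 0 OR 1 = 1
w9 = w8 AND w4 = 1 AND 1 = 1
So w9 = 1 as required.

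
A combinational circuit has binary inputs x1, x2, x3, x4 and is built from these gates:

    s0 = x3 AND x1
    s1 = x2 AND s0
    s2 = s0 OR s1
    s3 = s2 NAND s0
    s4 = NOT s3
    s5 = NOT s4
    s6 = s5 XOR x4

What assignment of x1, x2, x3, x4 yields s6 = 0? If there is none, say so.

x1=1 x2=1 x3=1 x4=0

s6 = s5 XOR x4 must be 0, so s5 and x4 are equal.
Check with x1=1 x2=1 x3=1 x4=0:
s0 = x3 AND x1 = 1 AND 1 = 1
s1 = x2 AND s0 = 1 AND 1 = 1
s2 = s0 OR s1 = 1 OR 1 = 1
s3 = s2 NAND s0 = 1 NAND 1 = 0
s4 = NOT s3 = NOT 0 = 1
s5 = NOT s4 = NOT 1 = 0
s6 = s5 XOR x4 = 0 XOR 0 = 0
So s6 = 0 as required.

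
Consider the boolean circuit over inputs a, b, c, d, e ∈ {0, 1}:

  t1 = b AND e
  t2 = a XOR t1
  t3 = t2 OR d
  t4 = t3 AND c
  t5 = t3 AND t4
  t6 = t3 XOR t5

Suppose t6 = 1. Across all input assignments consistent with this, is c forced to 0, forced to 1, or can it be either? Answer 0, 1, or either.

0

t6 = t3 XOR t5 must be 1, so t3 and t5 differ.
Every assignment with t6 = 1 has c = 0; there are 12 such assignment(s).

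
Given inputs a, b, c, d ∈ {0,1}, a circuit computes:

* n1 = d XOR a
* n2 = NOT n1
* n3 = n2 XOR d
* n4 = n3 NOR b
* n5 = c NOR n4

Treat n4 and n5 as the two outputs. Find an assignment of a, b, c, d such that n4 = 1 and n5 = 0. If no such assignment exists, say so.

Check with a=1, b=0, c=0, d=0:
n1 = d XOR a = 0 XOR 1 = 1
n2 = NOT n1 = NOT 1 = 0
n3 = n2 XOR d = 0 XOR 0 = 0
n4 = n3 NOR b = 0 NOR 0 = 1
n5 = c NOR n4 = 0 NOR 1 = 0
So n4 = 1 and n5 = 0.

a=1, b=0, c=0, d=0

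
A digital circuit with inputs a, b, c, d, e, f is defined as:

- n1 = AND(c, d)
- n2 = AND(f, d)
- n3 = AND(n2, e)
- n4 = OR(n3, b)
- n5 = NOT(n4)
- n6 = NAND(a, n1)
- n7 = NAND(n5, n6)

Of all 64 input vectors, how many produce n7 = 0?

n7 = NAND(n5, n6) must be 0, so both n5 = 1 and n6 = 1.
n5 = NOT(n4) must be 1, so n4 = 0.
Enumerating the 64 input combinations, 25 give n7 = 0 and 39 give n7 = 1.

25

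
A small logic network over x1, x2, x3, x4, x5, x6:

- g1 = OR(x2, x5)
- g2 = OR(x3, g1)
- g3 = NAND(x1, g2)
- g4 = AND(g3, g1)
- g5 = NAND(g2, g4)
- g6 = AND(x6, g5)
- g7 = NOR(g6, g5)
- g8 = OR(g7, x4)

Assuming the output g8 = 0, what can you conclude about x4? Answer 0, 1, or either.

0

g8 = OR(g7, x4) must be 0, so both g7 = 0 and x4 = 0.
g7 = NOR(g6, g5) must be 0, so at least one of g6, g5 is 1.
Every assignment with g8 = 0 has x4 = 0; there are 20 such assignment(s).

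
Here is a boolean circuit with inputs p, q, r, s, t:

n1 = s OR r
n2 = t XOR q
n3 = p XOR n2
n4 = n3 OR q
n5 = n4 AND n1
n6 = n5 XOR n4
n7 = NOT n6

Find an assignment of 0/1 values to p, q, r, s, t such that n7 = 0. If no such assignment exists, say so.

p=1, q=1, r=0, s=0, t=0

Check with p=1, q=1, r=0, s=0, t=0:
n1 = s OR r = 0 OR 0 = 0
n2 = t XOR q = 0 XOR 1 = 1
n3 = p XOR n2 = 1 XOR 1 = 0
n4 = n3 OR q = 0 OR 1 = 1
n5 = n4 AND n1 = 1 AND 0 = 0
n6 = n5 XOR n4 = 0 XOR 1 = 1
n7 = NOT n6 = NOT 1 = 0
So n7 = 0 as required.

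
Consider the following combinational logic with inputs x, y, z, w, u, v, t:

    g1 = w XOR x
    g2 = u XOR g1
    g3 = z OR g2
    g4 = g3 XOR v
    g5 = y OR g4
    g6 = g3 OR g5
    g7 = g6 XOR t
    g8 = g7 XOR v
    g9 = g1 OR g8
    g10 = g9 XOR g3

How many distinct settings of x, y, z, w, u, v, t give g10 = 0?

g10 = g9 XOR g3 must be 0, so g9 and g3 are equal.
Enumerating the 128 input combinations, 80 give g10 = 0 and 48 give g10 = 1.

80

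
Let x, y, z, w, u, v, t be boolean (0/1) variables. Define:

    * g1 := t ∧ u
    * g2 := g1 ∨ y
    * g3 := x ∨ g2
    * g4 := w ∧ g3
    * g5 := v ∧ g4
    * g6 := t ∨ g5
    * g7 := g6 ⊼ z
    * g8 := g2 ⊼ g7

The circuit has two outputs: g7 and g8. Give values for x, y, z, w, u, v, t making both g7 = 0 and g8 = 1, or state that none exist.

x=0, y=1, z=1, w=1, u=0, v=0, t=1

Check with x=0, y=1, z=1, w=1, u=0, v=0, t=1:
g1 = t ∧ u = 1 ∧ 0 = 0
g2 = g1 ∨ y = 0 ∨ 1 = 1
g3 = x ∨ g2 = 0 ∨ 1 = 1
g4 = w ∧ g3 = 1 ∧ 1 = 1
g5 = v ∧ g4 = 0 ∧ 1 = 0
g6 = t ∨ g5 = 1 ∨ 0 = 1
g7 = g6 ⊼ z = 1 ⊼ 1 = 0
g8 = g2 ⊼ g7 = 1 ⊼ 0 = 1
So g7 = 0 and g8 = 1.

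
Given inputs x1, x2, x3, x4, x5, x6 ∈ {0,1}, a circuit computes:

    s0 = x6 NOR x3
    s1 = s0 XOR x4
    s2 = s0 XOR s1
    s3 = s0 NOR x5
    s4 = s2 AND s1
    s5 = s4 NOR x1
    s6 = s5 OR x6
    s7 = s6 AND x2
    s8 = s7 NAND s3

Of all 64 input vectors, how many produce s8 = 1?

55

s8 = s7 NAND s3 must be 1, so at least one of s7, s3 is 0.
Enumerating the 64 input combinations, 55 give s8 = 1 and 9 give s8 = 0.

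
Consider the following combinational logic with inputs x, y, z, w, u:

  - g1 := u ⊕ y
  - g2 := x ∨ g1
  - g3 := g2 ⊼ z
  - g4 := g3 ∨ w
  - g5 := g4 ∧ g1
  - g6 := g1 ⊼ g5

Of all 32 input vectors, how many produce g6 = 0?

g6 = g1 ⊼ g5 must be 0, so both g1 = 1 and g5 = 1.
g1 = u ⊕ y must be 1, so u and y differ.
Enumerating the 32 input combinations, 12 give g6 = 0 and 20 give g6 = 1.

12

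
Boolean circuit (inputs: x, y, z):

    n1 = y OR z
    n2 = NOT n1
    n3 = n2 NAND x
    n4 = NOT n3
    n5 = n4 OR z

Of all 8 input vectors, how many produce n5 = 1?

n5 = n4 OR z must be 1, so at least one of n4, z is 1.
Satisfying assignments:
  x=0, y=0, z=1
  x=0, y=1, z=1
  x=1, y=0, z=0
  x=1, y=0, z=1
  x=1, y=1, z=1

5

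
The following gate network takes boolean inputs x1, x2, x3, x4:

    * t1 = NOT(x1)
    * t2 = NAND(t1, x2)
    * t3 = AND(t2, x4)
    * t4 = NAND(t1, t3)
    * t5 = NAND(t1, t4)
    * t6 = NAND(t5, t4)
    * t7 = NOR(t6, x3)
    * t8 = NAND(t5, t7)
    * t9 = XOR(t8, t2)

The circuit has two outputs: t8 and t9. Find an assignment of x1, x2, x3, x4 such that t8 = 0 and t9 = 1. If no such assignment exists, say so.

Check with x1=1 x2=0 x3=0 x4=1:
t1 = NOT(x1) = NOT 1 = 0
t2 = NAND(t1, x2) = NAND(0, 0) = 1
t3 = AND(t2, x4) = AND(1, 1) = 1
t4 = NAND(t1, t3) = NAND(0, 1) = 1
t5 = NAND(t1, t4) = NAND(0, 1) = 1
t6 = NAND(t5, t4) = NAND(1, 1) = 0
t7 = NOR(t6, x3) = NOR(0, 0) = 1
t8 = NAND(t5, t7) = NAND(1, 1) = 0
t9 = XOR(t8, t2) = XOR(0, 1) = 1
So t8 = 0 and t9 = 1.

x1=1 x2=0 x3=0 x4=1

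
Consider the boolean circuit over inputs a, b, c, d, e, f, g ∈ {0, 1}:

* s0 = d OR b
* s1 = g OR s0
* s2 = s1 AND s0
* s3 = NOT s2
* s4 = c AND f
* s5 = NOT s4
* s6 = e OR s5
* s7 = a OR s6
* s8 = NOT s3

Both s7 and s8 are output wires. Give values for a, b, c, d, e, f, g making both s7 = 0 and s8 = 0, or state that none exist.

a=0, b=0, c=1, d=0, e=0, f=1, g=0

Check with a=0, b=0, c=1, d=0, e=0, f=1, g=0:
s0 = d OR b = 0 OR 0 = 0
s1 = g OR s0 = 0 OR 0 = 0
s2 = s1 AND s0 = 0 AND 0 = 0
s3 = NOT s2 = NOT 0 = 1
s4 = c AND f = 1 AND 1 = 1
s5 = NOT s4 = NOT 1 = 0
s6 = e OR s5 = 0 OR 0 = 0
s7 = a OR s6 = 0 OR 0 = 0
s8 = NOT s3 = NOT 1 = 0
So s7 = 0 and s8 = 0.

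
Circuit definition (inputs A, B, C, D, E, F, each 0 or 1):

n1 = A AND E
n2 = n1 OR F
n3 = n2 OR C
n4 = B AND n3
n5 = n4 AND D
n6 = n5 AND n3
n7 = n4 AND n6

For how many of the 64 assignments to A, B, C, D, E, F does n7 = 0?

n7 = n4 AND n6 must be 0, so at least one of n4, n6 is 0.
Enumerating the 64 input combinations, 51 give n7 = 0 and 13 give n7 = 1.

51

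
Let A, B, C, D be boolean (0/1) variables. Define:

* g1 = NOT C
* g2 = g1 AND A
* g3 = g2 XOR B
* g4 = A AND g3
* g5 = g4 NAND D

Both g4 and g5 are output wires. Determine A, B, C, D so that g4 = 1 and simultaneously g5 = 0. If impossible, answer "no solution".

Check with A=1 B=0 C=0 D=1:
g1 = NOT C = NOT 0 = 1
g2 = g1 AND A = 1 AND 1 = 1
g3 = g2 XOR B = 1 XOR 0 = 1
g4 = A AND g3 = 1 AND 1 = 1
g5 = g4 NAND D = 1 NAND 1 = 0
So g4 = 1 and g5 = 0.

A=1 B=0 C=0 D=1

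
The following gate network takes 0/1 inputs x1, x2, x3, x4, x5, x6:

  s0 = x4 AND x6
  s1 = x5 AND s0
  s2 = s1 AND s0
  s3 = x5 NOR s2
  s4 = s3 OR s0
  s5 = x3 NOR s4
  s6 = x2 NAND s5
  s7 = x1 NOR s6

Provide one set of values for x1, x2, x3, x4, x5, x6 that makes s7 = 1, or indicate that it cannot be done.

x1=0, x2=1, x3=0, x4=1, x5=1, x6=0

s7 = x1 NOR s6 must be 1, so both x1 = 0 and s6 = 0.
s6 = x2 NAND s5 must be 0, so both x2 = 1 and s5 = 1.
Check with x1=0, x2=1, x3=0, x4=1, x5=1, x6=0:
s0 = x4 AND x6 = 1 AND 0 = 0
s1 = x5 AND s0 = 1 AND 0 = 0
s2 = s1 AND s0 = 0 AND 0 = 0
s3 = x5 NOR s2 = 1 NOR 0 = 0
s4 = s3 OR s0 = 0 OR 0 = 0
s5 = x3 NOR s4 = 0 NOR 0 = 1
s6 = x2 NAND s5 = 1 NAND 1 = 0
s7 = x1 NOR s6 = 0 NOR 0 = 1
So s7 = 1 as required.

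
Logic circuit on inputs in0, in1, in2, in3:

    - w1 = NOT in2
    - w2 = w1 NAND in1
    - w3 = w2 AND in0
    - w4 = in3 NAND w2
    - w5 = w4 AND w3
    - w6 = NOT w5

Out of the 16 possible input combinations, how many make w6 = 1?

w6 = NOT w5 must be 1, so w5 = 0.
w5 = w4 AND w3 must be 0, so at least one of w4, w3 is 0.
Enumerating the 16 input combinations, 13 give w6 = 1 and 3 give w6 = 0.

13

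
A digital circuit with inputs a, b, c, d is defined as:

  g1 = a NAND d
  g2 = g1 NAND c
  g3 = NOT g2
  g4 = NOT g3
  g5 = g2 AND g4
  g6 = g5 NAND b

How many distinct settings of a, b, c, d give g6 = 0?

5

g6 = g5 NAND b must be 0, so both g5 = 1 and b = 1.
Satisfying assignments:
  a=0, b=1, c=0, d=0
  a=0, b=1, c=0, d=1
  a=1, b=1, c=0, d=0
  a=1, b=1, c=0, d=1
  a=1, b=1, c=1, d=1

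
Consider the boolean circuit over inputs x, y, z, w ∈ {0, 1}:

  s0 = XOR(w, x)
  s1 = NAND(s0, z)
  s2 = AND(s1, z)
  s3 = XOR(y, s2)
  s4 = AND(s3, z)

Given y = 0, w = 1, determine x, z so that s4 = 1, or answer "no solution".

x=1, z=1

s4 = AND(s3, z) must be 1, so both s3 = 1 and z = 1.
Check with y = 0, w = 1 and x=1, z=1:
s0 = XOR(w, x) = XOR(1, 1) = 0
s1 = NAND(s0, z) = NAND(0, 1) = 1
s2 = AND(s1, z) = AND(1, 1) = 1
s3 = XOR(y, s2) = XOR(0, 1) = 1
s4 = AND(s3, z) = AND(1, 1) = 1
So s4 = 1.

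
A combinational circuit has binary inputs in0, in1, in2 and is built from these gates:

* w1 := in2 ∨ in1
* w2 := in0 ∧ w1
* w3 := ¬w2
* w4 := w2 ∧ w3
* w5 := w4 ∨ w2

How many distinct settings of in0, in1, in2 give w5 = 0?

w5 = w4 ∨ w2 must be 0, so both w4 = 0 and w2 = 0.
Enumerating the 8 input combinations, 5 give w5 = 0 and 3 give w5 = 1.

5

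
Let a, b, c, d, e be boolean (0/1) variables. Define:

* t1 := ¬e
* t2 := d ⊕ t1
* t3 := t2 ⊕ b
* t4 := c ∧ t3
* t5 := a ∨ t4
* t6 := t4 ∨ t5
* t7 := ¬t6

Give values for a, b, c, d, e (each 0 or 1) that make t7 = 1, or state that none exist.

a=0, b=1, c=0, d=0, e=0

t7 = ¬t6 must be 1, so t6 = 0.
t6 = t4 ∨ t5 must be 0, so both t4 = 0 and t5 = 0.
t4 = c ∧ t3 must be 0, so at least one of c, t3 is 0.
Check with a=0, b=1, c=0, d=0, e=0:
t1 = ¬e = ¬0 = 1
t2 = d ⊕ t1 = 0 ⊕ 1 = 1
t3 = t2 ⊕ b = 1 ⊕ 1 = 0
t4 = c ∧ t3 = 0 ∧ 0 = 0
t5 = a ∨ t4 = 0 ∨ 0 = 0
t6 = t4 ∨ t5 = 0 ∨ 0 = 0
t7 = ¬t6 = ¬0 = 1
So t7 = 1 as required.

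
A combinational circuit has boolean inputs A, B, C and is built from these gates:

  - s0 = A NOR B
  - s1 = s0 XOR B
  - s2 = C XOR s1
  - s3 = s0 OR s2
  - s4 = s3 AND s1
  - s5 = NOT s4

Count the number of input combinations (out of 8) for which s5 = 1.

4

s5 = NOT s4 must be 1, so s4 = 0.
s4 = s3 AND s1 must be 0, so at least one of s3, s1 is 0.
Satisfying assignments:
  A=0, B=1, C=1
  A=1, B=0, C=0
  A=1, B=0, C=1
  A=1, B=1, C=1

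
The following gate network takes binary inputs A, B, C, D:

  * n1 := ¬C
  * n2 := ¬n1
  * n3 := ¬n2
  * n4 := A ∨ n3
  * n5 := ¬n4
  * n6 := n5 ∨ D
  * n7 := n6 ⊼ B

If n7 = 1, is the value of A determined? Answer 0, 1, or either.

either

Both values of A occur among assignments with n7 = 1:
  A=0: A=0, B=0, C=0, D=0
  A=1: A=1, B=0, C=0, D=0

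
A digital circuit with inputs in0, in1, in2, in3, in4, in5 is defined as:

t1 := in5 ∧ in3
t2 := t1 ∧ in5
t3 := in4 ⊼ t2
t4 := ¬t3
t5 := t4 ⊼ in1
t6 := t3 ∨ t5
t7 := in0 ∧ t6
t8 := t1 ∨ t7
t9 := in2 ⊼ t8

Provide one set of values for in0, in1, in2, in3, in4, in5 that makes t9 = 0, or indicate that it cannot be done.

Check with in0=1, in1=1, in2=1, in3=1, in4=0, in5=1:
t1 = in5 ∧ in3 = 1 ∧ 1 = 1
t2 = t1 ∧ in5 = 1 ∧ 1 = 1
t3 = in4 ⊼ t2 = 0 ⊼ 1 = 1
t4 = ¬t3 = ¬1 = 0
t5 = t4 ⊼ in1 = 0 ⊼ 1 = 1
t6 = t3 ∨ t5 = 1 ∨ 1 = 1
t7 = in0 ∧ t6 = 1 ∧ 1 = 1
t8 = t1 ∨ t7 = 1 ∨ 1 = 1
t9 = in2 ⊼ t8 = 1 ⊼ 1 = 0
So t9 = 0 as required.

in0=1, in1=1, in2=1, in3=1, in4=0, in5=1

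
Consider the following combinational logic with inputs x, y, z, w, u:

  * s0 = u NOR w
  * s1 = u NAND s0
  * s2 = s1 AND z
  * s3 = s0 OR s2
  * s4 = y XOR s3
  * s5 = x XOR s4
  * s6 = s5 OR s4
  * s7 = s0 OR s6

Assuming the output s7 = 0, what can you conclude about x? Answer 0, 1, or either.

s7 = s0 OR s6 must be 0, so both s0 = 0 and s6 = 0.
Every assignment with s7 = 0 has x = 0; there are 6 such assignment(s).

0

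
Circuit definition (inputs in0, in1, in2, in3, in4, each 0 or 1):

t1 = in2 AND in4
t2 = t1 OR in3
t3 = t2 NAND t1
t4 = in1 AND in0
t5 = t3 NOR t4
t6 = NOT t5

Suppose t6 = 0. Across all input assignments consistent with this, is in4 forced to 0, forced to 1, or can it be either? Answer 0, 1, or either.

t6 = NOT t5 must be 0, so t5 = 1.
t5 = t3 NOR t4 must be 1, so both t3 = 0 and t4 = 0.
t3 = t2 NAND t1 must be 0, so both t2 = 1 and t1 = 1.
Every assignment with t6 = 0 has in4 = 1; there are 6 such assignment(s).

1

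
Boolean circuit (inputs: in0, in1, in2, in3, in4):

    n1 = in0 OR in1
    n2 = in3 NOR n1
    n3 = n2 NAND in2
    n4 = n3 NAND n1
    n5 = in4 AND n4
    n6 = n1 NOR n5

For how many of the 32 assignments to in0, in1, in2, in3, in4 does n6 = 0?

28

n6 = n1 NOR n5 must be 0, so at least one of n1, n5 is 1.
Enumerating the 32 input combinations, 28 give n6 = 0 and 4 give n6 = 1.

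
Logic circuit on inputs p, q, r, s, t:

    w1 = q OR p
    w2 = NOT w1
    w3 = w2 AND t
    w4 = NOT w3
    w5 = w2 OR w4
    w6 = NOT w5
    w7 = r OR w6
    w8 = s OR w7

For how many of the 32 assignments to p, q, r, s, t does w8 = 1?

24

w8 = s OR w7 must be 1, so at least one of s, w7 is 1.
Enumerating the 32 input combinations, 24 give w8 = 1 and 8 give w8 = 0.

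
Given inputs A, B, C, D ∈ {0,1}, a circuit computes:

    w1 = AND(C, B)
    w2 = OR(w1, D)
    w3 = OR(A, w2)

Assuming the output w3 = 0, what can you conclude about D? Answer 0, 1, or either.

0

w3 = OR(A, w2) must be 0, so both A = 0 and w2 = 0.
w2 = OR(w1, D) must be 0, so both w1 = 0 and D = 0.
Every assignment with w3 = 0 has D = 0; there are 3 such assignment(s).
  A=0, B=0, C=0, D=0
  A=0, B=0, C=1, D=0
  A=0, B=1, C=0, D=0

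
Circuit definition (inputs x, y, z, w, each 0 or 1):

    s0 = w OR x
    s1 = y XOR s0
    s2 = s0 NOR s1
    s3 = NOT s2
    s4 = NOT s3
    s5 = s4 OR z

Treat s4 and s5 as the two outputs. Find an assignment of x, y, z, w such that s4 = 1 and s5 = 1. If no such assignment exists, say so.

Check with x=0, y=0, z=1, w=0:
s0 = w OR x = 0 OR 0 = 0
s1 = y XOR s0 = 0 XOR 0 = 0
s2 = s0 NOR s1 = 0 NOR 0 = 1
s3 = NOT s2 = NOT 1 = 0
s4 = NOT s3 = NOT 0 = 1
s5 = s4 OR z = 1 OR 1 = 1
So s4 = 1 and s5 = 1.

x=0, y=0, z=1, w=0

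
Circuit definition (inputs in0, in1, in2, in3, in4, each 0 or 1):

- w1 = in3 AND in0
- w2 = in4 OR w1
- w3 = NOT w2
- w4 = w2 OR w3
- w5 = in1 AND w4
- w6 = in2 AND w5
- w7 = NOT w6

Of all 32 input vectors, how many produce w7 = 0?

8

w7 = NOT w6 must be 0, so w6 = 1.
Enumerating the 32 input combinations, 8 give w7 = 0 and 24 give w7 = 1.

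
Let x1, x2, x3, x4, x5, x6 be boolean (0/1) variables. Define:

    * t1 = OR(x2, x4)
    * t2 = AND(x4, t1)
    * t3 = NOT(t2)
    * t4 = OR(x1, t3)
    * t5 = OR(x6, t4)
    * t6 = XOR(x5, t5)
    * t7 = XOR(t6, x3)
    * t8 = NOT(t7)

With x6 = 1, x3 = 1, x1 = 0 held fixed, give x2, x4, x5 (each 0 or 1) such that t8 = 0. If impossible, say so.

x2=0 x4=1 x5=1

t8 = NOT(t7) must be 0, so t7 = 1.
t7 = XOR(t6, x3) must be 1, so t6 and x3 differ.
Check with x6 = 1, x3 = 1, x1 = 0 and x2=0, x4=1, x5=1:
t1 = OR(x2, x4) = OR(0, 1) = 1
t2 = AND(x4, t1) = AND(1, 1) = 1
t3 = NOT(t2) = NOT 1 = 0
t4 = OR(x1, t3) = OR(0, 0) = 0
t5 = OR(x6, t4) = OR(1, 0) = 1
t6 = XOR(x5, t5) = XOR(1, 1) = 0
t7 = XOR(t6, x3) = XOR(0, 1) = 1
t8 = NOT(t7) = NOT 1 = 0
So t8 = 0.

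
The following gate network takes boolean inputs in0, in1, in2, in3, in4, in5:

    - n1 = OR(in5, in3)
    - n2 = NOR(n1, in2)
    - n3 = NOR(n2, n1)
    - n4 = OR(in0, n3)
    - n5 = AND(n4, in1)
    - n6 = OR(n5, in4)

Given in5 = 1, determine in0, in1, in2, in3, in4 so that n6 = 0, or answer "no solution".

in0=1 in1=0 in2=1 in3=0 in4=0

Check with in5 = 1 and in0=1, in1=0, in2=1, in3=0, in4=0:
n1 = OR(in5, in3) = OR(1, 0) = 1
n2 = NOR(n1, in2) = NOR(1, 1) = 0
n3 = NOR(n2, n1) = NOR(0, 1) = 0
n4 = OR(in0, n3) = OR(1, 0) = 1
n5 = AND(n4, in1) = AND(1, 0) = 0
n6 = OR(n5, in4) = OR(0, 0) = 0
So n6 = 0.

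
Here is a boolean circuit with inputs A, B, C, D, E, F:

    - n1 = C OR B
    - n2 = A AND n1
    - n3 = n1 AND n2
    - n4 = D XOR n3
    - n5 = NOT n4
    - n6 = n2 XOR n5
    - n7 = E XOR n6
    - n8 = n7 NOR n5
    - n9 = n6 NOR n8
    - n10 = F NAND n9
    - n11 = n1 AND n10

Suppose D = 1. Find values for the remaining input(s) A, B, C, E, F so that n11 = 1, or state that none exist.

A=1 B=1 C=0 E=1 F=0

n11 = n1 AND n10 must be 1, so both n1 = 1 and n10 = 1.
Check with D = 1 and A=1, B=1, C=0, E=1, F=0:
n1 = C OR B = 0 OR 1 = 1
n2 = A AND n1 = 1 AND 1 = 1
n3 = n1 AND n2 = 1 AND 1 = 1
n4 = D XOR n3 = 1 XOR 1 = 0
n5 = NOT n4 = NOT 0 = 1
n6 = n2 XOR n5 = 1 XOR 1 = 0
n7 = E XOR n6 = 1 XOR 0 = 1
n8 = n7 NOR n5 = 1 NOR 1 = 0
n9 = n6 NOR n8 = 0 NOR 0 = 1
n10 = F NAND n9 = 0 NAND 1 = 1
n11 = n1 AND n10 = 1 AND 1 = 1
So n11 = 1.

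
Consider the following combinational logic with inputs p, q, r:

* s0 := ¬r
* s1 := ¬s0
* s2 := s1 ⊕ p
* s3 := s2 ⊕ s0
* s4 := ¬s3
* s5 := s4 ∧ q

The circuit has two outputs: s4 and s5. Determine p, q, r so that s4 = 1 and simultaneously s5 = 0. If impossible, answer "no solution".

p=1 q=0 r=0

Check with p=1 q=0 r=0:
s0 = ¬r = ¬0 = 1
s1 = ¬s0 = ¬1 = 0
s2 = s1 ⊕ p = 0 ⊕ 1 = 1
s3 = s2 ⊕ s0 = 1 ⊕ 1 = 0
s4 = ¬s3 = ¬0 = 1
s5 = s4 ∧ q = 1 ∧ 0 = 0
So s4 = 1 and s5 = 0.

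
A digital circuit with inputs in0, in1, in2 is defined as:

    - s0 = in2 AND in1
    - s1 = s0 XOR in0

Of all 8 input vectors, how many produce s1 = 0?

s1 = s0 XOR in0 must be 0, so s0 and in0 are equal.
Satisfying assignments:
  in0=0, in1=0, in2=0
  in0=0, in1=0, in2=1
  in0=0, in1=1, in2=0
  in0=1, in1=1, in2=1

4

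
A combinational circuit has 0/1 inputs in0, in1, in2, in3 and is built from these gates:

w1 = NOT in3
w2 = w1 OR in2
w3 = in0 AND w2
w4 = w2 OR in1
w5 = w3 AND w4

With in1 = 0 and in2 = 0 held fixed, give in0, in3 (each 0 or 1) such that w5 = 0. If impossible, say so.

w5 = w3 AND w4 must be 0, so at least one of w3, w4 is 0.
Check with in1 = 0 and in2 = 0 and in0=0, in3=1:
w1 = NOT in3 = NOT 1 = 0
w2 = w1 OR in2 = 0 OR 0 = 0
w3 = in0 AND w2 = 0 AND 0 = 0
w4 = w2 OR in1 = 0 OR 0 = 0
w5 = w3 AND w4 = 0 AND 0 = 0
So w5 = 0.

in0=0, in3=1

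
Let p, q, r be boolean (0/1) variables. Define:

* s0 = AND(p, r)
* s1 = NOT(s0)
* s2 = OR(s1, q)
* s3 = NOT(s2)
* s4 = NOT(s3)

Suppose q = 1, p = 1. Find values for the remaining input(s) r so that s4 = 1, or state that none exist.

s4 = NOT(s3) must be 1, so s3 = 0.
s3 = NOT(s2) must be 0, so s2 = 1.
Check with q = 1, p = 1 and r=0:
s0 = AND(p, r) = AND(1, 0) = 0
s1 = NOT(s0) = NOT 0 = 1
s2 = OR(s1, q) = OR(1, 1) = 1
s3 = NOT(s2) = NOT 1 = 0
s4 = NOT(s3) = NOT 0 = 1
So s4 = 1.

r=0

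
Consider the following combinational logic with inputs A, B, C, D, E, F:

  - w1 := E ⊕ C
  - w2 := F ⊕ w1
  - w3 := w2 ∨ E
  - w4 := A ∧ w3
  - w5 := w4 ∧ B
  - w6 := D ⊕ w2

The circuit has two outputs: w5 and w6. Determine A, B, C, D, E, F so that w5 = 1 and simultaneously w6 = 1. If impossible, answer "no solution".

Check with A=1 B=1 C=0 D=1 E=1 F=1:
w1 = E ⊕ C = 1 ⊕ 0 = 1
w2 = F ⊕ w1 = 1 ⊕ 1 = 0
w3 = w2 ∨ E = 0 ∨ 1 = 1
w4 = A ∧ w3 = 1 ∧ 1 = 1
w5 = w4 ∧ B = 1 ∧ 1 = 1
w6 = D ⊕ w2 = 1 ⊕ 0 = 1
So w5 = 1 and w6 = 1.

A=1 B=1 C=0 D=1 E=1 F=1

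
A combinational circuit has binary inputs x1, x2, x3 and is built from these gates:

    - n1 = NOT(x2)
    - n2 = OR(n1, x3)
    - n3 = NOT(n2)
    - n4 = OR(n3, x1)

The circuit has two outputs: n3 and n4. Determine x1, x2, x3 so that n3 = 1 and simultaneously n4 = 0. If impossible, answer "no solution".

Across all 8 input combinations, none give both n3 = 1 and n4 = 0.

no solution exists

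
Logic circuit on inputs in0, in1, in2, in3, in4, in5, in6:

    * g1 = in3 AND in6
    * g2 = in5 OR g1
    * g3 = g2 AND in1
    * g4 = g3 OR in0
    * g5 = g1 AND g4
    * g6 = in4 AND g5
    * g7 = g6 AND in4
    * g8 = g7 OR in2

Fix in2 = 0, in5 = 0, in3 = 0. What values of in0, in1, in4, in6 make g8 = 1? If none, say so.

With in2 = 0, in5 = 0, in3 = 0 fixed, none of the 16 settings of in0, in1, in4, in6 give g8 = 1.
For example, with in0=1, in1=1, in4=0, in6=1:
g1 = in3 AND in6 = 0 AND 1 = 0
g2 = in5 OR g1 = 0 OR 0 = 0
g3 = g2 AND in1 = 0 AND 1 = 0
g4 = g3 OR in0 = 0 OR 1 = 1
g5 = g1 AND g4 = 0 AND 1 = 0
g6 = in4 AND g5 = 0 AND 0 = 0
g7 = g6 AND in4 = 0 AND 0 = 0
g8 = g7 OR in2 = 0 OR 0 = 0
giving g8 = 0 ≠ 1.

no solution exists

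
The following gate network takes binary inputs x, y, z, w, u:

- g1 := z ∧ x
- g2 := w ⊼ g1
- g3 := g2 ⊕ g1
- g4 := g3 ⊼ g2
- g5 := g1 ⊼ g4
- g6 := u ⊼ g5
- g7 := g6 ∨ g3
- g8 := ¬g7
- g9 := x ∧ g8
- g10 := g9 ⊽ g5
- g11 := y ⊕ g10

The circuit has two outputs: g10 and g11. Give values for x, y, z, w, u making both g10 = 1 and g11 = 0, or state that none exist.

x=1, y=1, z=1, w=1, u=1

Check with x=1, y=1, z=1, w=1, u=1:
g1 = z ∧ x = 1 ∧ 1 = 1
g2 = w ⊼ g1 = 1 ⊼ 1 = 0
g3 = g2 ⊕ g1 = 0 ⊕ 1 = 1
g4 = g3 ⊼ g2 = 1 ⊼ 0 = 1
g5 = g1 ⊼ g4 = 1 ⊼ 1 = 0
g6 = u ⊼ g5 = 1 ⊼ 0 = 1
g7 = g6 ∨ g3 = 1 ∨ 1 = 1
g8 = ¬g7 = ¬1 = 0
g9 = x ∧ g8 = 1 ∧ 0 = 0
g10 = g9 ⊽ g5 = 0 ⊽ 0 = 1
g11 = y ⊕ g10 = 1 ⊕ 1 = 0
So g10 = 1 and g11 = 0.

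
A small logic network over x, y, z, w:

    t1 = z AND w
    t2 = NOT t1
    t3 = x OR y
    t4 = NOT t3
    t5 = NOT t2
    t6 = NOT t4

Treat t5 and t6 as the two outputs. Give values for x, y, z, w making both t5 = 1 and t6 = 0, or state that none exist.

x=0, y=0, z=1, w=1

Check with x=0, y=0, z=1, w=1:
t1 = z AND w = 1 AND 1 = 1
t2 = NOT t1 = NOT 1 = 0
t3 = x OR y = 0 OR 0 = 0
t4 = NOT t3 = NOT 0 = 1
t5 = NOT t2 = NOT 0 = 1
t6 = NOT t4 = NOT 1 = 0
So t5 = 1 and t6 = 0.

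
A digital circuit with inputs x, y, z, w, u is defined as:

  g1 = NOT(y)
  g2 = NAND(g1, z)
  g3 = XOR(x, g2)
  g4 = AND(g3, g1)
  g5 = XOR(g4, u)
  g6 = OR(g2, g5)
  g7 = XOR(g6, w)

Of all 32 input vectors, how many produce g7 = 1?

g7 = XOR(g6, w) must be 1, so g6 and w differ.
Enumerating the 32 input combinations, 16 give g7 = 1 and 16 give g7 = 0.

16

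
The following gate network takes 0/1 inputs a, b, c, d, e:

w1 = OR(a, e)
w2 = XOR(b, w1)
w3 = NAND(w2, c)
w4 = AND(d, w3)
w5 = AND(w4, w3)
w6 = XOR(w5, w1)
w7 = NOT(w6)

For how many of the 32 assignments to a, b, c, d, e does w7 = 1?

14

w7 = NOT(w6) must be 1, so w6 = 0.
w6 = XOR(w5, w1) must be 0, so w5 and w1 are equal.
Enumerating the 32 input combinations, 14 give w7 = 1 and 18 give w7 = 0.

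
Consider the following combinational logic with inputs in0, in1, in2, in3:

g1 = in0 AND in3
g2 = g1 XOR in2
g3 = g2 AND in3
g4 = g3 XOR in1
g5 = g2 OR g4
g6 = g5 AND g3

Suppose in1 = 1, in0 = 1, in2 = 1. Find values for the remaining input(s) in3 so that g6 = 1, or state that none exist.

no solution exists

With in1 = 1, in0 = 1, in2 = 1 fixed, none of the 2 settings of in3 give g6 = 1.
For example, with in3=1:
g1 = in0 AND in3 = 1 AND 1 = 1
g2 = g1 XOR in2 = 1 XOR 1 = 0
g3 = g2 AND in3 = 0 AND 1 = 0
g4 = g3 XOR in1 = 0 XOR 1 = 1
g5 = g2 OR g4 = 0 OR 1 = 1
g6 = g5 AND g3 = 1 AND 0 = 0
giving g6 = 0 ≠ 1.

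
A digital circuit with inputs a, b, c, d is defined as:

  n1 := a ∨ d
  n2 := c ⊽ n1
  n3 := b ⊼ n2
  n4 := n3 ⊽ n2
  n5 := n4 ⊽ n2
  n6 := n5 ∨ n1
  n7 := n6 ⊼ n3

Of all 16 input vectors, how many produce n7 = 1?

2

n7 = n6 ⊼ n3 must be 1, so at least one of n6, n3 is 0.
Enumerating the 16 input combinations, 2 give n7 = 1 and 14 give n7 = 0.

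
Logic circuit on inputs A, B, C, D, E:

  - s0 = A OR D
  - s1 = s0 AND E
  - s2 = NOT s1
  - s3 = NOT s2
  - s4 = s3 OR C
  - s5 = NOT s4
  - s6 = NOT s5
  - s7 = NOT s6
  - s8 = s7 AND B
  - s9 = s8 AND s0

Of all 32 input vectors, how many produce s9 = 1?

s9 = s8 AND s0 must be 1, so both s8 = 1 and s0 = 1.
s8 = s7 AND B must be 1, so both s7 = 1 and B = 1.
Satisfying assignments:
  A=0, B=1, C=0, D=1, E=0
  A=1, B=1, C=0, D=0, E=0
  A=1, B=1, C=0, D=1, E=0

3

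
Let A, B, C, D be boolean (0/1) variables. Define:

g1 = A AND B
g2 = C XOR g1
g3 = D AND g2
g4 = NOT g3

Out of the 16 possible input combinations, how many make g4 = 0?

4

g4 = NOT g3 must be 0, so g3 = 1.
g3 = D AND g2 must be 1, so both D = 1 and g2 = 1.
g2 = C XOR g1 must be 1, so C and g1 differ.
Enumerating the 16 input combinations, 4 give g4 = 0 and 12 give g4 = 1.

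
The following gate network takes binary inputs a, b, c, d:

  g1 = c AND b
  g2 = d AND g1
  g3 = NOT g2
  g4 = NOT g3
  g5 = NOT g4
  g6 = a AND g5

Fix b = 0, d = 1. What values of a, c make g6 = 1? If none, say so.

g6 = a AND g5 must be 1, so both a = 1 and g5 = 1.
Check with b = 0, d = 1 and a=1, c=1:
g1 = c AND b = 1 AND 0 = 0
g2 = d AND g1 = 1 AND 0 = 0
g3 = NOT g2 = NOT 0 = 1
g4 = NOT g3 = NOT 1 = 0
g5 = NOT g4 = NOT 0 = 1
g6 = a AND g5 = 1 AND 1 = 1
So g6 = 1.

a=1, c=1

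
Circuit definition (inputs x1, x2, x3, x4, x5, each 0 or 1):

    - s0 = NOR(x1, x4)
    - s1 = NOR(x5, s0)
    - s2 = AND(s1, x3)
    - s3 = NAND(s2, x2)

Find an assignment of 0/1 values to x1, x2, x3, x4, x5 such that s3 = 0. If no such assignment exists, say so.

Check with x1=1, x2=1, x3=1, x4=1, x5=0:
s0 = NOR(x1, x4) = NOR(1, 1) = 0
s1 = NOR(x5, s0) = NOR(0, 0) = 1
s2 = AND(s1, x3) = AND(1, 1) = 1
s3 = NAND(s2, x2) = NAND(1, 1) = 0
So s3 = 0 as required.

x1=1, x2=1, x3=1, x4=1, x5=0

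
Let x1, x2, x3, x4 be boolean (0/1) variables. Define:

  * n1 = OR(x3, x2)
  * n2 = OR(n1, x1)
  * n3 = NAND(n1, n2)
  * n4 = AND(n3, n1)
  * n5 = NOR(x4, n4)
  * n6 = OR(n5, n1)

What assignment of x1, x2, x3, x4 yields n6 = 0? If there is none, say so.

x1=1, x2=0, x3=0, x4=1

n6 = OR(n5, n1) must be 0, so both n5 = 0 and n1 = 0.
Check with x1=1, x2=0, x3=0, x4=1:
n1 = OR(x3, x2) = OR(0, 0) = 0
n2 = OR(n1, x1) = OR(0, 1) = 1
n3 = NAND(n1, n2) = NAND(0, 1) = 1
n4 = AND(n3, n1) = AND(1, 0) = 0
n5 = NOR(x4, n4) = NOR(1, 0) = 0
n6 = OR(n5, n1) = OR(0, 0) = 0
So n6 = 0 as required.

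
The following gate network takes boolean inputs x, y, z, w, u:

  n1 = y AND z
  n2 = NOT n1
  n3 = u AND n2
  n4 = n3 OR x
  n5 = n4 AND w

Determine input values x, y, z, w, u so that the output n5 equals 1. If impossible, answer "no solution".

n5 = n4 AND w must be 1, so both n4 = 1 and w = 1.
n4 = n3 OR x must be 1, so at least one of n3, x is 1.
Check with x=1 y=0 z=1 w=1 u=0:
n1 = y AND z = 0 AND 1 = 0
n2 = NOT n1 = NOT 0 = 1
n3 = u AND n2 = 0 AND 1 = 0
n4 = n3 OR x = 0 OR 1 = 1
n5 = n4 AND w = 1 AND 1 = 1
So n5 = 1 as required.

x=1 y=0 z=1 w=1 u=0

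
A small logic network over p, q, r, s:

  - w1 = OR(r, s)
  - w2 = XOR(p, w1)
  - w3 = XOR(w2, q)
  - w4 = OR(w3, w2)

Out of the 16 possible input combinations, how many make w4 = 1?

12

w4 = OR(w3, w2) must be 1, so at least one of w3, w2 is 1.
Enumerating the 16 input combinations, 12 give w4 = 1 and 4 give w4 = 0.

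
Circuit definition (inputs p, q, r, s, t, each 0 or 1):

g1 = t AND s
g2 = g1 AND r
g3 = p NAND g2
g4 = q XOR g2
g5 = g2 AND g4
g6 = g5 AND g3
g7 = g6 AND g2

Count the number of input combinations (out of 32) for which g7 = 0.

31

g7 = g6 AND g2 must be 0, so at least one of g6, g2 is 0.
Enumerating the 32 input combinations, 31 give g7 = 0 and 1 give g7 = 1.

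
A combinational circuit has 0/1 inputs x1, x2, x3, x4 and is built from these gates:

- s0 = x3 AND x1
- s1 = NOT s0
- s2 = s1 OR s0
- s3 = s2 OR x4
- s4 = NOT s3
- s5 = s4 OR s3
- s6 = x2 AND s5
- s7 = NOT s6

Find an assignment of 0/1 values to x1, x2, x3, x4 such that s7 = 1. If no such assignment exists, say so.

x1=1 x2=0 x3=0 x4=1

s7 = NOT s6 must be 1, so s6 = 0.
s6 = x2 AND s5 must be 0, so at least one of x2, s5 is 0.
Check with x1=1 x2=0 x3=0 x4=1:
s0 = x3 AND x1 = 0 AND 1 = 0
s1 = NOT s0 = NOT 0 = 1
s2 = s1 OR s0 = 1 OR 0 = 1
s3 = s2 OR x4 = 1 OR 1 = 1
s4 = NOT s3 = NOT 1 = 0
s5 = s4 OR s3 = 0 OR 1 = 1
s6 = x2 AND s5 = 0 AND 1 = 0
s7 = NOT s6 = NOT 0 = 1
So s7 = 1 as required.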